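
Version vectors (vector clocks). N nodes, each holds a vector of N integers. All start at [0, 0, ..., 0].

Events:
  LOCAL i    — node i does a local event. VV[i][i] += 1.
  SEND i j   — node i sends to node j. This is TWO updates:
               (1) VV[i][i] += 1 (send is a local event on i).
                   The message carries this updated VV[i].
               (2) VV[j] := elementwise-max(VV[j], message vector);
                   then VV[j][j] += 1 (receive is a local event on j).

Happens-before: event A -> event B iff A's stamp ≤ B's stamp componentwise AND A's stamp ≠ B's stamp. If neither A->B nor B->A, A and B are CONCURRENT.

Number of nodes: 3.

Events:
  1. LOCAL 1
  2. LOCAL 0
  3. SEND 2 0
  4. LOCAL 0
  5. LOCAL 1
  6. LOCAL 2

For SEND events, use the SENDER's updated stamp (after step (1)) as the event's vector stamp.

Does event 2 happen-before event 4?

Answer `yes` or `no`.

Answer: yes

Derivation:
Initial: VV[0]=[0, 0, 0]
Initial: VV[1]=[0, 0, 0]
Initial: VV[2]=[0, 0, 0]
Event 1: LOCAL 1: VV[1][1]++ -> VV[1]=[0, 1, 0]
Event 2: LOCAL 0: VV[0][0]++ -> VV[0]=[1, 0, 0]
Event 3: SEND 2->0: VV[2][2]++ -> VV[2]=[0, 0, 1], msg_vec=[0, 0, 1]; VV[0]=max(VV[0],msg_vec) then VV[0][0]++ -> VV[0]=[2, 0, 1]
Event 4: LOCAL 0: VV[0][0]++ -> VV[0]=[3, 0, 1]
Event 5: LOCAL 1: VV[1][1]++ -> VV[1]=[0, 2, 0]
Event 6: LOCAL 2: VV[2][2]++ -> VV[2]=[0, 0, 2]
Event 2 stamp: [1, 0, 0]
Event 4 stamp: [3, 0, 1]
[1, 0, 0] <= [3, 0, 1]? True. Equal? False. Happens-before: True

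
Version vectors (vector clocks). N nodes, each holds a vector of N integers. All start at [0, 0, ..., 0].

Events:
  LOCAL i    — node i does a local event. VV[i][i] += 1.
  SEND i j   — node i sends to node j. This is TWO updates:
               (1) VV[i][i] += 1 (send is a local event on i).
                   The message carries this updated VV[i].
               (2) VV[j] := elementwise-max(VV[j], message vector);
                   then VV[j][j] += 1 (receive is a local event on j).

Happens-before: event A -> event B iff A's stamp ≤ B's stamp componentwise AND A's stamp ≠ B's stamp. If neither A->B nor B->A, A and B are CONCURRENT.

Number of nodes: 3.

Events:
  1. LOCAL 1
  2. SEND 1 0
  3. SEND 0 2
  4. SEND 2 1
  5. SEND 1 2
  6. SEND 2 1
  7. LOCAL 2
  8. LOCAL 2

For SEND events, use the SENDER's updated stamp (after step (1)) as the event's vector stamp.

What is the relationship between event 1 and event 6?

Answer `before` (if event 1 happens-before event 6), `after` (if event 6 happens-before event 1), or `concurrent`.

Answer: before

Derivation:
Initial: VV[0]=[0, 0, 0]
Initial: VV[1]=[0, 0, 0]
Initial: VV[2]=[0, 0, 0]
Event 1: LOCAL 1: VV[1][1]++ -> VV[1]=[0, 1, 0]
Event 2: SEND 1->0: VV[1][1]++ -> VV[1]=[0, 2, 0], msg_vec=[0, 2, 0]; VV[0]=max(VV[0],msg_vec) then VV[0][0]++ -> VV[0]=[1, 2, 0]
Event 3: SEND 0->2: VV[0][0]++ -> VV[0]=[2, 2, 0], msg_vec=[2, 2, 0]; VV[2]=max(VV[2],msg_vec) then VV[2][2]++ -> VV[2]=[2, 2, 1]
Event 4: SEND 2->1: VV[2][2]++ -> VV[2]=[2, 2, 2], msg_vec=[2, 2, 2]; VV[1]=max(VV[1],msg_vec) then VV[1][1]++ -> VV[1]=[2, 3, 2]
Event 5: SEND 1->2: VV[1][1]++ -> VV[1]=[2, 4, 2], msg_vec=[2, 4, 2]; VV[2]=max(VV[2],msg_vec) then VV[2][2]++ -> VV[2]=[2, 4, 3]
Event 6: SEND 2->1: VV[2][2]++ -> VV[2]=[2, 4, 4], msg_vec=[2, 4, 4]; VV[1]=max(VV[1],msg_vec) then VV[1][1]++ -> VV[1]=[2, 5, 4]
Event 7: LOCAL 2: VV[2][2]++ -> VV[2]=[2, 4, 5]
Event 8: LOCAL 2: VV[2][2]++ -> VV[2]=[2, 4, 6]
Event 1 stamp: [0, 1, 0]
Event 6 stamp: [2, 4, 4]
[0, 1, 0] <= [2, 4, 4]? True
[2, 4, 4] <= [0, 1, 0]? False
Relation: before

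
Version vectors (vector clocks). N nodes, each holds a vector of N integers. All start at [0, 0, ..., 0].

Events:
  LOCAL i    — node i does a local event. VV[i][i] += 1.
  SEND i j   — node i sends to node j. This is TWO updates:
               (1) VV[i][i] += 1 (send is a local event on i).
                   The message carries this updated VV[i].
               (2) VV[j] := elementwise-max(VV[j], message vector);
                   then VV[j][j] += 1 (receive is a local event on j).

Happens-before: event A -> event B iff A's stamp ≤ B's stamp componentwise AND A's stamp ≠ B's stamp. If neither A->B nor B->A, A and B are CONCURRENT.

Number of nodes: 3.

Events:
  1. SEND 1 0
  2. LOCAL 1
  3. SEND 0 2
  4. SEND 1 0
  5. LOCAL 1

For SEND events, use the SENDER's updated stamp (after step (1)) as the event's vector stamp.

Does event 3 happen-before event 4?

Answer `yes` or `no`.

Initial: VV[0]=[0, 0, 0]
Initial: VV[1]=[0, 0, 0]
Initial: VV[2]=[0, 0, 0]
Event 1: SEND 1->0: VV[1][1]++ -> VV[1]=[0, 1, 0], msg_vec=[0, 1, 0]; VV[0]=max(VV[0],msg_vec) then VV[0][0]++ -> VV[0]=[1, 1, 0]
Event 2: LOCAL 1: VV[1][1]++ -> VV[1]=[0, 2, 0]
Event 3: SEND 0->2: VV[0][0]++ -> VV[0]=[2, 1, 0], msg_vec=[2, 1, 0]; VV[2]=max(VV[2],msg_vec) then VV[2][2]++ -> VV[2]=[2, 1, 1]
Event 4: SEND 1->0: VV[1][1]++ -> VV[1]=[0, 3, 0], msg_vec=[0, 3, 0]; VV[0]=max(VV[0],msg_vec) then VV[0][0]++ -> VV[0]=[3, 3, 0]
Event 5: LOCAL 1: VV[1][1]++ -> VV[1]=[0, 4, 0]
Event 3 stamp: [2, 1, 0]
Event 4 stamp: [0, 3, 0]
[2, 1, 0] <= [0, 3, 0]? False. Equal? False. Happens-before: False

Answer: no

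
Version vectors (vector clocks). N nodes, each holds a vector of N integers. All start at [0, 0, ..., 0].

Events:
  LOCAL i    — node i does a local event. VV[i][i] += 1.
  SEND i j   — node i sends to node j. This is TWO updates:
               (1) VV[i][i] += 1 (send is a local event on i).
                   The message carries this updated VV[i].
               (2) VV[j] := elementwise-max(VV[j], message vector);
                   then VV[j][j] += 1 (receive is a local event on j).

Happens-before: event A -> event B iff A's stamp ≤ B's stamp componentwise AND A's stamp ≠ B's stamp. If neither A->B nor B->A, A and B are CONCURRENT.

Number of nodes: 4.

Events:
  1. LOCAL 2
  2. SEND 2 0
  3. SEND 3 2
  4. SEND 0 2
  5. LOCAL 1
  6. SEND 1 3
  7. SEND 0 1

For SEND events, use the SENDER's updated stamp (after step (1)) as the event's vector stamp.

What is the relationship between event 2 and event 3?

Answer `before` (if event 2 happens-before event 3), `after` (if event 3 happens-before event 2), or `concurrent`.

Initial: VV[0]=[0, 0, 0, 0]
Initial: VV[1]=[0, 0, 0, 0]
Initial: VV[2]=[0, 0, 0, 0]
Initial: VV[3]=[0, 0, 0, 0]
Event 1: LOCAL 2: VV[2][2]++ -> VV[2]=[0, 0, 1, 0]
Event 2: SEND 2->0: VV[2][2]++ -> VV[2]=[0, 0, 2, 0], msg_vec=[0, 0, 2, 0]; VV[0]=max(VV[0],msg_vec) then VV[0][0]++ -> VV[0]=[1, 0, 2, 0]
Event 3: SEND 3->2: VV[3][3]++ -> VV[3]=[0, 0, 0, 1], msg_vec=[0, 0, 0, 1]; VV[2]=max(VV[2],msg_vec) then VV[2][2]++ -> VV[2]=[0, 0, 3, 1]
Event 4: SEND 0->2: VV[0][0]++ -> VV[0]=[2, 0, 2, 0], msg_vec=[2, 0, 2, 0]; VV[2]=max(VV[2],msg_vec) then VV[2][2]++ -> VV[2]=[2, 0, 4, 1]
Event 5: LOCAL 1: VV[1][1]++ -> VV[1]=[0, 1, 0, 0]
Event 6: SEND 1->3: VV[1][1]++ -> VV[1]=[0, 2, 0, 0], msg_vec=[0, 2, 0, 0]; VV[3]=max(VV[3],msg_vec) then VV[3][3]++ -> VV[3]=[0, 2, 0, 2]
Event 7: SEND 0->1: VV[0][0]++ -> VV[0]=[3, 0, 2, 0], msg_vec=[3, 0, 2, 0]; VV[1]=max(VV[1],msg_vec) then VV[1][1]++ -> VV[1]=[3, 3, 2, 0]
Event 2 stamp: [0, 0, 2, 0]
Event 3 stamp: [0, 0, 0, 1]
[0, 0, 2, 0] <= [0, 0, 0, 1]? False
[0, 0, 0, 1] <= [0, 0, 2, 0]? False
Relation: concurrent

Answer: concurrent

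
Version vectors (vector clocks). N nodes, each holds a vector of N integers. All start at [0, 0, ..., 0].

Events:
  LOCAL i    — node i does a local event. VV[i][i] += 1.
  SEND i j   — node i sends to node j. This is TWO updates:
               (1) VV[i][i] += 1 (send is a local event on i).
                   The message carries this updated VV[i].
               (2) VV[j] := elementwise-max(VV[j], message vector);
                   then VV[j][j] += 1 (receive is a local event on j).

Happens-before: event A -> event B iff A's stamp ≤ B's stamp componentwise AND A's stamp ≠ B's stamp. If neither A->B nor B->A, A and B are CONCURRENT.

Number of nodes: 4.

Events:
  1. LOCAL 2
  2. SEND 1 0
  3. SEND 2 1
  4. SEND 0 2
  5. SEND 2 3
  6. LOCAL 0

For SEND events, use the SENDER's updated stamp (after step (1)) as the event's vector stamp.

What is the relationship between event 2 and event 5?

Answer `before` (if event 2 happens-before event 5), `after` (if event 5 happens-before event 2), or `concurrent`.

Initial: VV[0]=[0, 0, 0, 0]
Initial: VV[1]=[0, 0, 0, 0]
Initial: VV[2]=[0, 0, 0, 0]
Initial: VV[3]=[0, 0, 0, 0]
Event 1: LOCAL 2: VV[2][2]++ -> VV[2]=[0, 0, 1, 0]
Event 2: SEND 1->0: VV[1][1]++ -> VV[1]=[0, 1, 0, 0], msg_vec=[0, 1, 0, 0]; VV[0]=max(VV[0],msg_vec) then VV[0][0]++ -> VV[0]=[1, 1, 0, 0]
Event 3: SEND 2->1: VV[2][2]++ -> VV[2]=[0, 0, 2, 0], msg_vec=[0, 0, 2, 0]; VV[1]=max(VV[1],msg_vec) then VV[1][1]++ -> VV[1]=[0, 2, 2, 0]
Event 4: SEND 0->2: VV[0][0]++ -> VV[0]=[2, 1, 0, 0], msg_vec=[2, 1, 0, 0]; VV[2]=max(VV[2],msg_vec) then VV[2][2]++ -> VV[2]=[2, 1, 3, 0]
Event 5: SEND 2->3: VV[2][2]++ -> VV[2]=[2, 1, 4, 0], msg_vec=[2, 1, 4, 0]; VV[3]=max(VV[3],msg_vec) then VV[3][3]++ -> VV[3]=[2, 1, 4, 1]
Event 6: LOCAL 0: VV[0][0]++ -> VV[0]=[3, 1, 0, 0]
Event 2 stamp: [0, 1, 0, 0]
Event 5 stamp: [2, 1, 4, 0]
[0, 1, 0, 0] <= [2, 1, 4, 0]? True
[2, 1, 4, 0] <= [0, 1, 0, 0]? False
Relation: before

Answer: before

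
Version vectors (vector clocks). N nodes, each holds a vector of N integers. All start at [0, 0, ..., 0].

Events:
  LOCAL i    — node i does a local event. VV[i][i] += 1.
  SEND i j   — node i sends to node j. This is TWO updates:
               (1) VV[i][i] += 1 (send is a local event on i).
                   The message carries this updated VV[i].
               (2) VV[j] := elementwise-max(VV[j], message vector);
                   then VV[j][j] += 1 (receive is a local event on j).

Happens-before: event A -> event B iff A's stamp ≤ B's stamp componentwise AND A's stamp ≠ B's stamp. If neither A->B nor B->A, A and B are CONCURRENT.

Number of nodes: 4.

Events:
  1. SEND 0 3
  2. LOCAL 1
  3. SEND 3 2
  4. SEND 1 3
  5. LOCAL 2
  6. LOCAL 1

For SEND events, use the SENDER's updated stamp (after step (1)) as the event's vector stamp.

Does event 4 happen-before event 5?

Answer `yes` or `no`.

Answer: no

Derivation:
Initial: VV[0]=[0, 0, 0, 0]
Initial: VV[1]=[0, 0, 0, 0]
Initial: VV[2]=[0, 0, 0, 0]
Initial: VV[3]=[0, 0, 0, 0]
Event 1: SEND 0->3: VV[0][0]++ -> VV[0]=[1, 0, 0, 0], msg_vec=[1, 0, 0, 0]; VV[3]=max(VV[3],msg_vec) then VV[3][3]++ -> VV[3]=[1, 0, 0, 1]
Event 2: LOCAL 1: VV[1][1]++ -> VV[1]=[0, 1, 0, 0]
Event 3: SEND 3->2: VV[3][3]++ -> VV[3]=[1, 0, 0, 2], msg_vec=[1, 0, 0, 2]; VV[2]=max(VV[2],msg_vec) then VV[2][2]++ -> VV[2]=[1, 0, 1, 2]
Event 4: SEND 1->3: VV[1][1]++ -> VV[1]=[0, 2, 0, 0], msg_vec=[0, 2, 0, 0]; VV[3]=max(VV[3],msg_vec) then VV[3][3]++ -> VV[3]=[1, 2, 0, 3]
Event 5: LOCAL 2: VV[2][2]++ -> VV[2]=[1, 0, 2, 2]
Event 6: LOCAL 1: VV[1][1]++ -> VV[1]=[0, 3, 0, 0]
Event 4 stamp: [0, 2, 0, 0]
Event 5 stamp: [1, 0, 2, 2]
[0, 2, 0, 0] <= [1, 0, 2, 2]? False. Equal? False. Happens-before: False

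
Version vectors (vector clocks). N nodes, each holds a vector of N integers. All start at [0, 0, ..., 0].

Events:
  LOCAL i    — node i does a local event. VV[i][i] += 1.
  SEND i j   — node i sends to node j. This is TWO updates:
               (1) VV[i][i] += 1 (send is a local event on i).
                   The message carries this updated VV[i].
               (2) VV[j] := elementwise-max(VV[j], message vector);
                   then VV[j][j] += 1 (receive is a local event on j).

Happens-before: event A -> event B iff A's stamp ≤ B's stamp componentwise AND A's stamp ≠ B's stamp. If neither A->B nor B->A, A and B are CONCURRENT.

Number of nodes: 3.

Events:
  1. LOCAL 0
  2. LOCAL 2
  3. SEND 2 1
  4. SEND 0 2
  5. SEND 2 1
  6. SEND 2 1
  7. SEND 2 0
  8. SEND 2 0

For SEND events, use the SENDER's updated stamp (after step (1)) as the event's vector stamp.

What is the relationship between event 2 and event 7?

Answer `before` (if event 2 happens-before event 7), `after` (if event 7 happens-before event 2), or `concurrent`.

Answer: before

Derivation:
Initial: VV[0]=[0, 0, 0]
Initial: VV[1]=[0, 0, 0]
Initial: VV[2]=[0, 0, 0]
Event 1: LOCAL 0: VV[0][0]++ -> VV[0]=[1, 0, 0]
Event 2: LOCAL 2: VV[2][2]++ -> VV[2]=[0, 0, 1]
Event 3: SEND 2->1: VV[2][2]++ -> VV[2]=[0, 0, 2], msg_vec=[0, 0, 2]; VV[1]=max(VV[1],msg_vec) then VV[1][1]++ -> VV[1]=[0, 1, 2]
Event 4: SEND 0->2: VV[0][0]++ -> VV[0]=[2, 0, 0], msg_vec=[2, 0, 0]; VV[2]=max(VV[2],msg_vec) then VV[2][2]++ -> VV[2]=[2, 0, 3]
Event 5: SEND 2->1: VV[2][2]++ -> VV[2]=[2, 0, 4], msg_vec=[2, 0, 4]; VV[1]=max(VV[1],msg_vec) then VV[1][1]++ -> VV[1]=[2, 2, 4]
Event 6: SEND 2->1: VV[2][2]++ -> VV[2]=[2, 0, 5], msg_vec=[2, 0, 5]; VV[1]=max(VV[1],msg_vec) then VV[1][1]++ -> VV[1]=[2, 3, 5]
Event 7: SEND 2->0: VV[2][2]++ -> VV[2]=[2, 0, 6], msg_vec=[2, 0, 6]; VV[0]=max(VV[0],msg_vec) then VV[0][0]++ -> VV[0]=[3, 0, 6]
Event 8: SEND 2->0: VV[2][2]++ -> VV[2]=[2, 0, 7], msg_vec=[2, 0, 7]; VV[0]=max(VV[0],msg_vec) then VV[0][0]++ -> VV[0]=[4, 0, 7]
Event 2 stamp: [0, 0, 1]
Event 7 stamp: [2, 0, 6]
[0, 0, 1] <= [2, 0, 6]? True
[2, 0, 6] <= [0, 0, 1]? False
Relation: before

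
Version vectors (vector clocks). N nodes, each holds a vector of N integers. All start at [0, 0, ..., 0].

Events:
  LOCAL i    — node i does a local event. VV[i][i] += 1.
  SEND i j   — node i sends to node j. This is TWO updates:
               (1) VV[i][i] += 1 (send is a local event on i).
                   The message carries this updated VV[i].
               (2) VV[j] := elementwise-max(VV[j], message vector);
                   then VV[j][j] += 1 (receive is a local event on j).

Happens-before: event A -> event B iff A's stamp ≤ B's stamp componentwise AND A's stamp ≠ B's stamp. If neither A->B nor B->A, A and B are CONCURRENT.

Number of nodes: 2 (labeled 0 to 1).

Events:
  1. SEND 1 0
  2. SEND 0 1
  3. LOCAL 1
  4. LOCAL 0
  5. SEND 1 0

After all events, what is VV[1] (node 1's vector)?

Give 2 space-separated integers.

Answer: 2 4

Derivation:
Initial: VV[0]=[0, 0]
Initial: VV[1]=[0, 0]
Event 1: SEND 1->0: VV[1][1]++ -> VV[1]=[0, 1], msg_vec=[0, 1]; VV[0]=max(VV[0],msg_vec) then VV[0][0]++ -> VV[0]=[1, 1]
Event 2: SEND 0->1: VV[0][0]++ -> VV[0]=[2, 1], msg_vec=[2, 1]; VV[1]=max(VV[1],msg_vec) then VV[1][1]++ -> VV[1]=[2, 2]
Event 3: LOCAL 1: VV[1][1]++ -> VV[1]=[2, 3]
Event 4: LOCAL 0: VV[0][0]++ -> VV[0]=[3, 1]
Event 5: SEND 1->0: VV[1][1]++ -> VV[1]=[2, 4], msg_vec=[2, 4]; VV[0]=max(VV[0],msg_vec) then VV[0][0]++ -> VV[0]=[4, 4]
Final vectors: VV[0]=[4, 4]; VV[1]=[2, 4]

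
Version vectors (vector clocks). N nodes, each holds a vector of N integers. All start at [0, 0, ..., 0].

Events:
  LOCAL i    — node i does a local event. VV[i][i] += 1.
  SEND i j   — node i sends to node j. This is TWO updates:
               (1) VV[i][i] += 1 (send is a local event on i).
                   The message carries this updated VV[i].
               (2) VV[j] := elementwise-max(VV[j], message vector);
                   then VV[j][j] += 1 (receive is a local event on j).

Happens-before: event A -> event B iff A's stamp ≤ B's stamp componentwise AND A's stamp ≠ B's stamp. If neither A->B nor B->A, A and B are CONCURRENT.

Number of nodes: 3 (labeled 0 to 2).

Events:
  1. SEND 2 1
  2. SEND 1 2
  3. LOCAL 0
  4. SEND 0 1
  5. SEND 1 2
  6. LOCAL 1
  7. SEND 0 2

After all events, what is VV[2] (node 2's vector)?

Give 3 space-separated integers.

Answer: 3 4 4

Derivation:
Initial: VV[0]=[0, 0, 0]
Initial: VV[1]=[0, 0, 0]
Initial: VV[2]=[0, 0, 0]
Event 1: SEND 2->1: VV[2][2]++ -> VV[2]=[0, 0, 1], msg_vec=[0, 0, 1]; VV[1]=max(VV[1],msg_vec) then VV[1][1]++ -> VV[1]=[0, 1, 1]
Event 2: SEND 1->2: VV[1][1]++ -> VV[1]=[0, 2, 1], msg_vec=[0, 2, 1]; VV[2]=max(VV[2],msg_vec) then VV[2][2]++ -> VV[2]=[0, 2, 2]
Event 3: LOCAL 0: VV[0][0]++ -> VV[0]=[1, 0, 0]
Event 4: SEND 0->1: VV[0][0]++ -> VV[0]=[2, 0, 0], msg_vec=[2, 0, 0]; VV[1]=max(VV[1],msg_vec) then VV[1][1]++ -> VV[1]=[2, 3, 1]
Event 5: SEND 1->2: VV[1][1]++ -> VV[1]=[2, 4, 1], msg_vec=[2, 4, 1]; VV[2]=max(VV[2],msg_vec) then VV[2][2]++ -> VV[2]=[2, 4, 3]
Event 6: LOCAL 1: VV[1][1]++ -> VV[1]=[2, 5, 1]
Event 7: SEND 0->2: VV[0][0]++ -> VV[0]=[3, 0, 0], msg_vec=[3, 0, 0]; VV[2]=max(VV[2],msg_vec) then VV[2][2]++ -> VV[2]=[3, 4, 4]
Final vectors: VV[0]=[3, 0, 0]; VV[1]=[2, 5, 1]; VV[2]=[3, 4, 4]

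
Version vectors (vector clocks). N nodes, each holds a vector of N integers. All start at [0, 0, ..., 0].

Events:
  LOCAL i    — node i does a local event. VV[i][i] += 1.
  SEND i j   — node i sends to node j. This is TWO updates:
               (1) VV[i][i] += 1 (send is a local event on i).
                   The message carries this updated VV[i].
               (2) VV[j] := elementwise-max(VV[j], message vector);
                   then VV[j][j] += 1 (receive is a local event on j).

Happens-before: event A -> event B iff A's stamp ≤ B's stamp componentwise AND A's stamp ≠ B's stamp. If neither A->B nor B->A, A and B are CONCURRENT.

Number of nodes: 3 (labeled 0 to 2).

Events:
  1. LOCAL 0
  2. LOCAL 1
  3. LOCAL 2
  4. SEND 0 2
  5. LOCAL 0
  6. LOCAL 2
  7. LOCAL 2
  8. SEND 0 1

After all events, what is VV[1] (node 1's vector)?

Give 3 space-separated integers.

Answer: 4 2 0

Derivation:
Initial: VV[0]=[0, 0, 0]
Initial: VV[1]=[0, 0, 0]
Initial: VV[2]=[0, 0, 0]
Event 1: LOCAL 0: VV[0][0]++ -> VV[0]=[1, 0, 0]
Event 2: LOCAL 1: VV[1][1]++ -> VV[1]=[0, 1, 0]
Event 3: LOCAL 2: VV[2][2]++ -> VV[2]=[0, 0, 1]
Event 4: SEND 0->2: VV[0][0]++ -> VV[0]=[2, 0, 0], msg_vec=[2, 0, 0]; VV[2]=max(VV[2],msg_vec) then VV[2][2]++ -> VV[2]=[2, 0, 2]
Event 5: LOCAL 0: VV[0][0]++ -> VV[0]=[3, 0, 0]
Event 6: LOCAL 2: VV[2][2]++ -> VV[2]=[2, 0, 3]
Event 7: LOCAL 2: VV[2][2]++ -> VV[2]=[2, 0, 4]
Event 8: SEND 0->1: VV[0][0]++ -> VV[0]=[4, 0, 0], msg_vec=[4, 0, 0]; VV[1]=max(VV[1],msg_vec) then VV[1][1]++ -> VV[1]=[4, 2, 0]
Final vectors: VV[0]=[4, 0, 0]; VV[1]=[4, 2, 0]; VV[2]=[2, 0, 4]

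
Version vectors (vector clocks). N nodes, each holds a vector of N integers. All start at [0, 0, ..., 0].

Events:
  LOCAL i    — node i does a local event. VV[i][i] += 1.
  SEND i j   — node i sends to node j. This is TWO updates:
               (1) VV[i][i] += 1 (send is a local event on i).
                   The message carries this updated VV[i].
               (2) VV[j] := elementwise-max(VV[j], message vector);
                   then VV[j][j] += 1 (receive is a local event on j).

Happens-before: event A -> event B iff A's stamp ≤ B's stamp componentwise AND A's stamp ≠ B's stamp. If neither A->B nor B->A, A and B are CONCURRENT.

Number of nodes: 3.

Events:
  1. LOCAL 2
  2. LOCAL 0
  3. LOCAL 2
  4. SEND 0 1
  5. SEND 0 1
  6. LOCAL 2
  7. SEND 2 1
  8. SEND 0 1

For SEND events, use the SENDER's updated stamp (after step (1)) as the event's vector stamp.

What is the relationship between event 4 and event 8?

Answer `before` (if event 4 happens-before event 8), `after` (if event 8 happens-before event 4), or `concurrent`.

Answer: before

Derivation:
Initial: VV[0]=[0, 0, 0]
Initial: VV[1]=[0, 0, 0]
Initial: VV[2]=[0, 0, 0]
Event 1: LOCAL 2: VV[2][2]++ -> VV[2]=[0, 0, 1]
Event 2: LOCAL 0: VV[0][0]++ -> VV[0]=[1, 0, 0]
Event 3: LOCAL 2: VV[2][2]++ -> VV[2]=[0, 0, 2]
Event 4: SEND 0->1: VV[0][0]++ -> VV[0]=[2, 0, 0], msg_vec=[2, 0, 0]; VV[1]=max(VV[1],msg_vec) then VV[1][1]++ -> VV[1]=[2, 1, 0]
Event 5: SEND 0->1: VV[0][0]++ -> VV[0]=[3, 0, 0], msg_vec=[3, 0, 0]; VV[1]=max(VV[1],msg_vec) then VV[1][1]++ -> VV[1]=[3, 2, 0]
Event 6: LOCAL 2: VV[2][2]++ -> VV[2]=[0, 0, 3]
Event 7: SEND 2->1: VV[2][2]++ -> VV[2]=[0, 0, 4], msg_vec=[0, 0, 4]; VV[1]=max(VV[1],msg_vec) then VV[1][1]++ -> VV[1]=[3, 3, 4]
Event 8: SEND 0->1: VV[0][0]++ -> VV[0]=[4, 0, 0], msg_vec=[4, 0, 0]; VV[1]=max(VV[1],msg_vec) then VV[1][1]++ -> VV[1]=[4, 4, 4]
Event 4 stamp: [2, 0, 0]
Event 8 stamp: [4, 0, 0]
[2, 0, 0] <= [4, 0, 0]? True
[4, 0, 0] <= [2, 0, 0]? False
Relation: before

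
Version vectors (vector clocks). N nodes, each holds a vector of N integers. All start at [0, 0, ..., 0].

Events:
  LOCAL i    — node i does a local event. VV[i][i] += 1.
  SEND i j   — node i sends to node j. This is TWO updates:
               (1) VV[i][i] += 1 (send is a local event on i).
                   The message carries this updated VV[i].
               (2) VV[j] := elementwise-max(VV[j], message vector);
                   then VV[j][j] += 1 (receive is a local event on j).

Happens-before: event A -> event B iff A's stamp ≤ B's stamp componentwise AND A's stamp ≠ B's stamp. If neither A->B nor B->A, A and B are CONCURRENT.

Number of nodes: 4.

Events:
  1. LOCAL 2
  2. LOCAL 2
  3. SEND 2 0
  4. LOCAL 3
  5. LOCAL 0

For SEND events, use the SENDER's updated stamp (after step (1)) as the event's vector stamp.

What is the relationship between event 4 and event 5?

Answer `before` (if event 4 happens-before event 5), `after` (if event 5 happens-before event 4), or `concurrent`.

Initial: VV[0]=[0, 0, 0, 0]
Initial: VV[1]=[0, 0, 0, 0]
Initial: VV[2]=[0, 0, 0, 0]
Initial: VV[3]=[0, 0, 0, 0]
Event 1: LOCAL 2: VV[2][2]++ -> VV[2]=[0, 0, 1, 0]
Event 2: LOCAL 2: VV[2][2]++ -> VV[2]=[0, 0, 2, 0]
Event 3: SEND 2->0: VV[2][2]++ -> VV[2]=[0, 0, 3, 0], msg_vec=[0, 0, 3, 0]; VV[0]=max(VV[0],msg_vec) then VV[0][0]++ -> VV[0]=[1, 0, 3, 0]
Event 4: LOCAL 3: VV[3][3]++ -> VV[3]=[0, 0, 0, 1]
Event 5: LOCAL 0: VV[0][0]++ -> VV[0]=[2, 0, 3, 0]
Event 4 stamp: [0, 0, 0, 1]
Event 5 stamp: [2, 0, 3, 0]
[0, 0, 0, 1] <= [2, 0, 3, 0]? False
[2, 0, 3, 0] <= [0, 0, 0, 1]? False
Relation: concurrent

Answer: concurrent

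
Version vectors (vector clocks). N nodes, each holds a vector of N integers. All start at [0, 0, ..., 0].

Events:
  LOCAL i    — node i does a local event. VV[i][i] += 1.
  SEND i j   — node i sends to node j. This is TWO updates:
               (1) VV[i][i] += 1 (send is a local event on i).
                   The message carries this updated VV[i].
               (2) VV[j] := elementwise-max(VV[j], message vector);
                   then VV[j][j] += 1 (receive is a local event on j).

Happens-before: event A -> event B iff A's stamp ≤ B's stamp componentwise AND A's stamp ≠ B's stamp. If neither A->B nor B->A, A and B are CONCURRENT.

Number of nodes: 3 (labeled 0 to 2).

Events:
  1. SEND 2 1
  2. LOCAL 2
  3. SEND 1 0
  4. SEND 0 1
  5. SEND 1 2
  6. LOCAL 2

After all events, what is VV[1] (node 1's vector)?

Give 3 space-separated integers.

Initial: VV[0]=[0, 0, 0]
Initial: VV[1]=[0, 0, 0]
Initial: VV[2]=[0, 0, 0]
Event 1: SEND 2->1: VV[2][2]++ -> VV[2]=[0, 0, 1], msg_vec=[0, 0, 1]; VV[1]=max(VV[1],msg_vec) then VV[1][1]++ -> VV[1]=[0, 1, 1]
Event 2: LOCAL 2: VV[2][2]++ -> VV[2]=[0, 0, 2]
Event 3: SEND 1->0: VV[1][1]++ -> VV[1]=[0, 2, 1], msg_vec=[0, 2, 1]; VV[0]=max(VV[0],msg_vec) then VV[0][0]++ -> VV[0]=[1, 2, 1]
Event 4: SEND 0->1: VV[0][0]++ -> VV[0]=[2, 2, 1], msg_vec=[2, 2, 1]; VV[1]=max(VV[1],msg_vec) then VV[1][1]++ -> VV[1]=[2, 3, 1]
Event 5: SEND 1->2: VV[1][1]++ -> VV[1]=[2, 4, 1], msg_vec=[2, 4, 1]; VV[2]=max(VV[2],msg_vec) then VV[2][2]++ -> VV[2]=[2, 4, 3]
Event 6: LOCAL 2: VV[2][2]++ -> VV[2]=[2, 4, 4]
Final vectors: VV[0]=[2, 2, 1]; VV[1]=[2, 4, 1]; VV[2]=[2, 4, 4]

Answer: 2 4 1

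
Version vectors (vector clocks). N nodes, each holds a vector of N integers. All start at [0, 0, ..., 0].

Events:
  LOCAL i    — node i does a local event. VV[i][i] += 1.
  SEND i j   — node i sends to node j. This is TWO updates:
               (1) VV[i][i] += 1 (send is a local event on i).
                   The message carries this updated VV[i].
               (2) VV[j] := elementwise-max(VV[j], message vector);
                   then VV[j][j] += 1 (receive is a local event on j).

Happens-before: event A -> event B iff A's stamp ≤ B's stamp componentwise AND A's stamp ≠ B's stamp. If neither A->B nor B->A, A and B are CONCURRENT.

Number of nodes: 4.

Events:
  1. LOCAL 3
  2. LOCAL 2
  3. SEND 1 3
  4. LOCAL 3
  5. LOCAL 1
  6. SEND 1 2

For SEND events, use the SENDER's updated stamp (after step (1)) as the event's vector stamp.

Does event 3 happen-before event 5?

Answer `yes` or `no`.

Answer: yes

Derivation:
Initial: VV[0]=[0, 0, 0, 0]
Initial: VV[1]=[0, 0, 0, 0]
Initial: VV[2]=[0, 0, 0, 0]
Initial: VV[3]=[0, 0, 0, 0]
Event 1: LOCAL 3: VV[3][3]++ -> VV[3]=[0, 0, 0, 1]
Event 2: LOCAL 2: VV[2][2]++ -> VV[2]=[0, 0, 1, 0]
Event 3: SEND 1->3: VV[1][1]++ -> VV[1]=[0, 1, 0, 0], msg_vec=[0, 1, 0, 0]; VV[3]=max(VV[3],msg_vec) then VV[3][3]++ -> VV[3]=[0, 1, 0, 2]
Event 4: LOCAL 3: VV[3][3]++ -> VV[3]=[0, 1, 0, 3]
Event 5: LOCAL 1: VV[1][1]++ -> VV[1]=[0, 2, 0, 0]
Event 6: SEND 1->2: VV[1][1]++ -> VV[1]=[0, 3, 0, 0], msg_vec=[0, 3, 0, 0]; VV[2]=max(VV[2],msg_vec) then VV[2][2]++ -> VV[2]=[0, 3, 2, 0]
Event 3 stamp: [0, 1, 0, 0]
Event 5 stamp: [0, 2, 0, 0]
[0, 1, 0, 0] <= [0, 2, 0, 0]? True. Equal? False. Happens-before: True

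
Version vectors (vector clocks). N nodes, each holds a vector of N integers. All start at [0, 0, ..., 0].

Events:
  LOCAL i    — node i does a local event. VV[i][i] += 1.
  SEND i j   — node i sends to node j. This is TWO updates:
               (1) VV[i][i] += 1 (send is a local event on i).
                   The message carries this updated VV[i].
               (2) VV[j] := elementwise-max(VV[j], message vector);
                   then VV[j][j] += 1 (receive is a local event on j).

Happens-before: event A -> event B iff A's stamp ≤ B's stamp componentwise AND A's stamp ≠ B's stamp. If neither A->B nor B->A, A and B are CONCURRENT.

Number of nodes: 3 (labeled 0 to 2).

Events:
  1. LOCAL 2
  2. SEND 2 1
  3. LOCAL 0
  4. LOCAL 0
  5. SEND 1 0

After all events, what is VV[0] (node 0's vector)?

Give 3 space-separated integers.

Initial: VV[0]=[0, 0, 0]
Initial: VV[1]=[0, 0, 0]
Initial: VV[2]=[0, 0, 0]
Event 1: LOCAL 2: VV[2][2]++ -> VV[2]=[0, 0, 1]
Event 2: SEND 2->1: VV[2][2]++ -> VV[2]=[0, 0, 2], msg_vec=[0, 0, 2]; VV[1]=max(VV[1],msg_vec) then VV[1][1]++ -> VV[1]=[0, 1, 2]
Event 3: LOCAL 0: VV[0][0]++ -> VV[0]=[1, 0, 0]
Event 4: LOCAL 0: VV[0][0]++ -> VV[0]=[2, 0, 0]
Event 5: SEND 1->0: VV[1][1]++ -> VV[1]=[0, 2, 2], msg_vec=[0, 2, 2]; VV[0]=max(VV[0],msg_vec) then VV[0][0]++ -> VV[0]=[3, 2, 2]
Final vectors: VV[0]=[3, 2, 2]; VV[1]=[0, 2, 2]; VV[2]=[0, 0, 2]

Answer: 3 2 2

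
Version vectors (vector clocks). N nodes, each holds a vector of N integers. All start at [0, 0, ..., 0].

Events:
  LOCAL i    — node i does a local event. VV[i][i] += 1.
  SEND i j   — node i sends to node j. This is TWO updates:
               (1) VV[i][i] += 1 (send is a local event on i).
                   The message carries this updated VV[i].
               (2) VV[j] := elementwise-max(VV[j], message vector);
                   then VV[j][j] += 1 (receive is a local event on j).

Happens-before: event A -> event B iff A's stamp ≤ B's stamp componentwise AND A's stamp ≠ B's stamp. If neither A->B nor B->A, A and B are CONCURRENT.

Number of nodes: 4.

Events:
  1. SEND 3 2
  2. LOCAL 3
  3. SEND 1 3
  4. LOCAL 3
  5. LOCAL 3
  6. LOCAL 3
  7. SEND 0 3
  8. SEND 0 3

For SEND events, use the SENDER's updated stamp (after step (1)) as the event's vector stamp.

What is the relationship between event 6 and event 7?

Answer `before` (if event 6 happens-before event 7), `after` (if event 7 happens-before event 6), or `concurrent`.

Answer: concurrent

Derivation:
Initial: VV[0]=[0, 0, 0, 0]
Initial: VV[1]=[0, 0, 0, 0]
Initial: VV[2]=[0, 0, 0, 0]
Initial: VV[3]=[0, 0, 0, 0]
Event 1: SEND 3->2: VV[3][3]++ -> VV[3]=[0, 0, 0, 1], msg_vec=[0, 0, 0, 1]; VV[2]=max(VV[2],msg_vec) then VV[2][2]++ -> VV[2]=[0, 0, 1, 1]
Event 2: LOCAL 3: VV[3][3]++ -> VV[3]=[0, 0, 0, 2]
Event 3: SEND 1->3: VV[1][1]++ -> VV[1]=[0, 1, 0, 0], msg_vec=[0, 1, 0, 0]; VV[3]=max(VV[3],msg_vec) then VV[3][3]++ -> VV[3]=[0, 1, 0, 3]
Event 4: LOCAL 3: VV[3][3]++ -> VV[3]=[0, 1, 0, 4]
Event 5: LOCAL 3: VV[3][3]++ -> VV[3]=[0, 1, 0, 5]
Event 6: LOCAL 3: VV[3][3]++ -> VV[3]=[0, 1, 0, 6]
Event 7: SEND 0->3: VV[0][0]++ -> VV[0]=[1, 0, 0, 0], msg_vec=[1, 0, 0, 0]; VV[3]=max(VV[3],msg_vec) then VV[3][3]++ -> VV[3]=[1, 1, 0, 7]
Event 8: SEND 0->3: VV[0][0]++ -> VV[0]=[2, 0, 0, 0], msg_vec=[2, 0, 0, 0]; VV[3]=max(VV[3],msg_vec) then VV[3][3]++ -> VV[3]=[2, 1, 0, 8]
Event 6 stamp: [0, 1, 0, 6]
Event 7 stamp: [1, 0, 0, 0]
[0, 1, 0, 6] <= [1, 0, 0, 0]? False
[1, 0, 0, 0] <= [0, 1, 0, 6]? False
Relation: concurrent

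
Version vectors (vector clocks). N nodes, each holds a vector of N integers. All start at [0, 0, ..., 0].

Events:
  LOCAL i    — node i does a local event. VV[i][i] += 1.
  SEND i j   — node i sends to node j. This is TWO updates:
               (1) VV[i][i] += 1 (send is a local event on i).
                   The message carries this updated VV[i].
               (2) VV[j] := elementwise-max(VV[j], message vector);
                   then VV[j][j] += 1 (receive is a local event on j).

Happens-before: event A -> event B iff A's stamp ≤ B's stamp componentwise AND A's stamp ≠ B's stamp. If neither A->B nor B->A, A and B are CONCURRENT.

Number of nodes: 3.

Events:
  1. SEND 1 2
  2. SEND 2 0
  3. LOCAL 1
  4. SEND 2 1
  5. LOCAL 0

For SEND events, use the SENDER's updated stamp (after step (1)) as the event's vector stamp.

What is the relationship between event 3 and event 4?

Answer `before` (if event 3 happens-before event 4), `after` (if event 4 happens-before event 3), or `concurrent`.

Initial: VV[0]=[0, 0, 0]
Initial: VV[1]=[0, 0, 0]
Initial: VV[2]=[0, 0, 0]
Event 1: SEND 1->2: VV[1][1]++ -> VV[1]=[0, 1, 0], msg_vec=[0, 1, 0]; VV[2]=max(VV[2],msg_vec) then VV[2][2]++ -> VV[2]=[0, 1, 1]
Event 2: SEND 2->0: VV[2][2]++ -> VV[2]=[0, 1, 2], msg_vec=[0, 1, 2]; VV[0]=max(VV[0],msg_vec) then VV[0][0]++ -> VV[0]=[1, 1, 2]
Event 3: LOCAL 1: VV[1][1]++ -> VV[1]=[0, 2, 0]
Event 4: SEND 2->1: VV[2][2]++ -> VV[2]=[0, 1, 3], msg_vec=[0, 1, 3]; VV[1]=max(VV[1],msg_vec) then VV[1][1]++ -> VV[1]=[0, 3, 3]
Event 5: LOCAL 0: VV[0][0]++ -> VV[0]=[2, 1, 2]
Event 3 stamp: [0, 2, 0]
Event 4 stamp: [0, 1, 3]
[0, 2, 0] <= [0, 1, 3]? False
[0, 1, 3] <= [0, 2, 0]? False
Relation: concurrent

Answer: concurrent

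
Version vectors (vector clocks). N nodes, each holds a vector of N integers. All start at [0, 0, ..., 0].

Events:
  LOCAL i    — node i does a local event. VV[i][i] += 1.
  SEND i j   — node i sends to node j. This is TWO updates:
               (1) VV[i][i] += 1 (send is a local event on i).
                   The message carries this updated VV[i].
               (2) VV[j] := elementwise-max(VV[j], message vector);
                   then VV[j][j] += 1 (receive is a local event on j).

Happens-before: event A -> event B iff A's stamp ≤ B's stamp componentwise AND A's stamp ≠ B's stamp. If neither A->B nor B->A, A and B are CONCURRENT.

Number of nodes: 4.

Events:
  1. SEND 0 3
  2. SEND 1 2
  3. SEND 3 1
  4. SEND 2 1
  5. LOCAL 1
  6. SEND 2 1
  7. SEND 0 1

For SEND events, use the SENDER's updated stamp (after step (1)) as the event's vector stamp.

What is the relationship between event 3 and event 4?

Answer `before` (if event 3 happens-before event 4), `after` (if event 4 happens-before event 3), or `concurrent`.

Initial: VV[0]=[0, 0, 0, 0]
Initial: VV[1]=[0, 0, 0, 0]
Initial: VV[2]=[0, 0, 0, 0]
Initial: VV[3]=[0, 0, 0, 0]
Event 1: SEND 0->3: VV[0][0]++ -> VV[0]=[1, 0, 0, 0], msg_vec=[1, 0, 0, 0]; VV[3]=max(VV[3],msg_vec) then VV[3][3]++ -> VV[3]=[1, 0, 0, 1]
Event 2: SEND 1->2: VV[1][1]++ -> VV[1]=[0, 1, 0, 0], msg_vec=[0, 1, 0, 0]; VV[2]=max(VV[2],msg_vec) then VV[2][2]++ -> VV[2]=[0, 1, 1, 0]
Event 3: SEND 3->1: VV[3][3]++ -> VV[3]=[1, 0, 0, 2], msg_vec=[1, 0, 0, 2]; VV[1]=max(VV[1],msg_vec) then VV[1][1]++ -> VV[1]=[1, 2, 0, 2]
Event 4: SEND 2->1: VV[2][2]++ -> VV[2]=[0, 1, 2, 0], msg_vec=[0, 1, 2, 0]; VV[1]=max(VV[1],msg_vec) then VV[1][1]++ -> VV[1]=[1, 3, 2, 2]
Event 5: LOCAL 1: VV[1][1]++ -> VV[1]=[1, 4, 2, 2]
Event 6: SEND 2->1: VV[2][2]++ -> VV[2]=[0, 1, 3, 0], msg_vec=[0, 1, 3, 0]; VV[1]=max(VV[1],msg_vec) then VV[1][1]++ -> VV[1]=[1, 5, 3, 2]
Event 7: SEND 0->1: VV[0][0]++ -> VV[0]=[2, 0, 0, 0], msg_vec=[2, 0, 0, 0]; VV[1]=max(VV[1],msg_vec) then VV[1][1]++ -> VV[1]=[2, 6, 3, 2]
Event 3 stamp: [1, 0, 0, 2]
Event 4 stamp: [0, 1, 2, 0]
[1, 0, 0, 2] <= [0, 1, 2, 0]? False
[0, 1, 2, 0] <= [1, 0, 0, 2]? False
Relation: concurrent

Answer: concurrent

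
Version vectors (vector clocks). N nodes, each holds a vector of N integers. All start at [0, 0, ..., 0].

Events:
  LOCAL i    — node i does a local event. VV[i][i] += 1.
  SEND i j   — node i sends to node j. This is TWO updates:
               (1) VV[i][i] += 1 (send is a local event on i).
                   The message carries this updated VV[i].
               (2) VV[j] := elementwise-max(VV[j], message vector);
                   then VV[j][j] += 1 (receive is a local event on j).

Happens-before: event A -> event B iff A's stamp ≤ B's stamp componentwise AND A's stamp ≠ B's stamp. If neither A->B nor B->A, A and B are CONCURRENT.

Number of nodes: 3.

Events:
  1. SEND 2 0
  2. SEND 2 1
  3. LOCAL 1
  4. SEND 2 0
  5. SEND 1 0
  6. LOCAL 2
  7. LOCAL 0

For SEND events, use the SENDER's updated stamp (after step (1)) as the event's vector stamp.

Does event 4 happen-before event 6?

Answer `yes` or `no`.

Initial: VV[0]=[0, 0, 0]
Initial: VV[1]=[0, 0, 0]
Initial: VV[2]=[0, 0, 0]
Event 1: SEND 2->0: VV[2][2]++ -> VV[2]=[0, 0, 1], msg_vec=[0, 0, 1]; VV[0]=max(VV[0],msg_vec) then VV[0][0]++ -> VV[0]=[1, 0, 1]
Event 2: SEND 2->1: VV[2][2]++ -> VV[2]=[0, 0, 2], msg_vec=[0, 0, 2]; VV[1]=max(VV[1],msg_vec) then VV[1][1]++ -> VV[1]=[0, 1, 2]
Event 3: LOCAL 1: VV[1][1]++ -> VV[1]=[0, 2, 2]
Event 4: SEND 2->0: VV[2][2]++ -> VV[2]=[0, 0, 3], msg_vec=[0, 0, 3]; VV[0]=max(VV[0],msg_vec) then VV[0][0]++ -> VV[0]=[2, 0, 3]
Event 5: SEND 1->0: VV[1][1]++ -> VV[1]=[0, 3, 2], msg_vec=[0, 3, 2]; VV[0]=max(VV[0],msg_vec) then VV[0][0]++ -> VV[0]=[3, 3, 3]
Event 6: LOCAL 2: VV[2][2]++ -> VV[2]=[0, 0, 4]
Event 7: LOCAL 0: VV[0][0]++ -> VV[0]=[4, 3, 3]
Event 4 stamp: [0, 0, 3]
Event 6 stamp: [0, 0, 4]
[0, 0, 3] <= [0, 0, 4]? True. Equal? False. Happens-before: True

Answer: yes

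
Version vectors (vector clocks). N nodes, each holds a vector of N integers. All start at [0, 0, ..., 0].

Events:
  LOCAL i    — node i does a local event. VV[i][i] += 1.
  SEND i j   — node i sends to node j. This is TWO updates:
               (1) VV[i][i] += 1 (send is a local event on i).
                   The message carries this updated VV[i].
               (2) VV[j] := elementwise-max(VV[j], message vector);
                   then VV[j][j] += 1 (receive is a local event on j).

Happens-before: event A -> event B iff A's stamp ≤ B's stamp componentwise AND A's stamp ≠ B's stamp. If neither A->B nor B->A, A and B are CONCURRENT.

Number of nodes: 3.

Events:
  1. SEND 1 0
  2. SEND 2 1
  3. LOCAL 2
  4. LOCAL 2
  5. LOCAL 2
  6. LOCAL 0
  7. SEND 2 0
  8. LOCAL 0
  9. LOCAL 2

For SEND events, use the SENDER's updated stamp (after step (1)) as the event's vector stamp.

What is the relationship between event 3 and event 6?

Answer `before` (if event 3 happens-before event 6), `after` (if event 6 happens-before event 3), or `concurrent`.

Answer: concurrent

Derivation:
Initial: VV[0]=[0, 0, 0]
Initial: VV[1]=[0, 0, 0]
Initial: VV[2]=[0, 0, 0]
Event 1: SEND 1->0: VV[1][1]++ -> VV[1]=[0, 1, 0], msg_vec=[0, 1, 0]; VV[0]=max(VV[0],msg_vec) then VV[0][0]++ -> VV[0]=[1, 1, 0]
Event 2: SEND 2->1: VV[2][2]++ -> VV[2]=[0, 0, 1], msg_vec=[0, 0, 1]; VV[1]=max(VV[1],msg_vec) then VV[1][1]++ -> VV[1]=[0, 2, 1]
Event 3: LOCAL 2: VV[2][2]++ -> VV[2]=[0, 0, 2]
Event 4: LOCAL 2: VV[2][2]++ -> VV[2]=[0, 0, 3]
Event 5: LOCAL 2: VV[2][2]++ -> VV[2]=[0, 0, 4]
Event 6: LOCAL 0: VV[0][0]++ -> VV[0]=[2, 1, 0]
Event 7: SEND 2->0: VV[2][2]++ -> VV[2]=[0, 0, 5], msg_vec=[0, 0, 5]; VV[0]=max(VV[0],msg_vec) then VV[0][0]++ -> VV[0]=[3, 1, 5]
Event 8: LOCAL 0: VV[0][0]++ -> VV[0]=[4, 1, 5]
Event 9: LOCAL 2: VV[2][2]++ -> VV[2]=[0, 0, 6]
Event 3 stamp: [0, 0, 2]
Event 6 stamp: [2, 1, 0]
[0, 0, 2] <= [2, 1, 0]? False
[2, 1, 0] <= [0, 0, 2]? False
Relation: concurrent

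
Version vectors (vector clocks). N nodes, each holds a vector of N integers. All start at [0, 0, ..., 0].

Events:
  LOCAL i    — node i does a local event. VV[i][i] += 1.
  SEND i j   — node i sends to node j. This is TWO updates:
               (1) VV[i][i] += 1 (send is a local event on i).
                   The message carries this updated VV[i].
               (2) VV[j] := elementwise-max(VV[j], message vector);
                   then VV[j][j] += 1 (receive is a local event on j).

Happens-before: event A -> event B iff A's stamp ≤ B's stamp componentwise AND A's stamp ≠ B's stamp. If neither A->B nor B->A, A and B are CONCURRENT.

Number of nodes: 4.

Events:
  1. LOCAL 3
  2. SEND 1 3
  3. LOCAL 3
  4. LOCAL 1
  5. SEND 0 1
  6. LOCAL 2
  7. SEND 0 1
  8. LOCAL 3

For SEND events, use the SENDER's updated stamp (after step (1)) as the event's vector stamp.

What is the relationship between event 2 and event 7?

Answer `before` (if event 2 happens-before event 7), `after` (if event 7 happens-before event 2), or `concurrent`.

Answer: concurrent

Derivation:
Initial: VV[0]=[0, 0, 0, 0]
Initial: VV[1]=[0, 0, 0, 0]
Initial: VV[2]=[0, 0, 0, 0]
Initial: VV[3]=[0, 0, 0, 0]
Event 1: LOCAL 3: VV[3][3]++ -> VV[3]=[0, 0, 0, 1]
Event 2: SEND 1->3: VV[1][1]++ -> VV[1]=[0, 1, 0, 0], msg_vec=[0, 1, 0, 0]; VV[3]=max(VV[3],msg_vec) then VV[3][3]++ -> VV[3]=[0, 1, 0, 2]
Event 3: LOCAL 3: VV[3][3]++ -> VV[3]=[0, 1, 0, 3]
Event 4: LOCAL 1: VV[1][1]++ -> VV[1]=[0, 2, 0, 0]
Event 5: SEND 0->1: VV[0][0]++ -> VV[0]=[1, 0, 0, 0], msg_vec=[1, 0, 0, 0]; VV[1]=max(VV[1],msg_vec) then VV[1][1]++ -> VV[1]=[1, 3, 0, 0]
Event 6: LOCAL 2: VV[2][2]++ -> VV[2]=[0, 0, 1, 0]
Event 7: SEND 0->1: VV[0][0]++ -> VV[0]=[2, 0, 0, 0], msg_vec=[2, 0, 0, 0]; VV[1]=max(VV[1],msg_vec) then VV[1][1]++ -> VV[1]=[2, 4, 0, 0]
Event 8: LOCAL 3: VV[3][3]++ -> VV[3]=[0, 1, 0, 4]
Event 2 stamp: [0, 1, 0, 0]
Event 7 stamp: [2, 0, 0, 0]
[0, 1, 0, 0] <= [2, 0, 0, 0]? False
[2, 0, 0, 0] <= [0, 1, 0, 0]? False
Relation: concurrent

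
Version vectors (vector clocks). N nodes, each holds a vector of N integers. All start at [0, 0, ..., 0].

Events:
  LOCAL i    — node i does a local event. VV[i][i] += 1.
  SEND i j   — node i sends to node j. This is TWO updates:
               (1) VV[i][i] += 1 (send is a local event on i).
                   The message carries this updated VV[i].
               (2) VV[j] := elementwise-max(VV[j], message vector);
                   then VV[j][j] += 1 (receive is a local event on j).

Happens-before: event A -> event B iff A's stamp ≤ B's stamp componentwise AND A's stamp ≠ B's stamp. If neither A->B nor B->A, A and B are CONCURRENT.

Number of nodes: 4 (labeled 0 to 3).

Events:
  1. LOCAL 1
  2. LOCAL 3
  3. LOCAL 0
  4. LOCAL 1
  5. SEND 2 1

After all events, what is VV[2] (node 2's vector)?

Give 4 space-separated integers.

Answer: 0 0 1 0

Derivation:
Initial: VV[0]=[0, 0, 0, 0]
Initial: VV[1]=[0, 0, 0, 0]
Initial: VV[2]=[0, 0, 0, 0]
Initial: VV[3]=[0, 0, 0, 0]
Event 1: LOCAL 1: VV[1][1]++ -> VV[1]=[0, 1, 0, 0]
Event 2: LOCAL 3: VV[3][3]++ -> VV[3]=[0, 0, 0, 1]
Event 3: LOCAL 0: VV[0][0]++ -> VV[0]=[1, 0, 0, 0]
Event 4: LOCAL 1: VV[1][1]++ -> VV[1]=[0, 2, 0, 0]
Event 5: SEND 2->1: VV[2][2]++ -> VV[2]=[0, 0, 1, 0], msg_vec=[0, 0, 1, 0]; VV[1]=max(VV[1],msg_vec) then VV[1][1]++ -> VV[1]=[0, 3, 1, 0]
Final vectors: VV[0]=[1, 0, 0, 0]; VV[1]=[0, 3, 1, 0]; VV[2]=[0, 0, 1, 0]; VV[3]=[0, 0, 0, 1]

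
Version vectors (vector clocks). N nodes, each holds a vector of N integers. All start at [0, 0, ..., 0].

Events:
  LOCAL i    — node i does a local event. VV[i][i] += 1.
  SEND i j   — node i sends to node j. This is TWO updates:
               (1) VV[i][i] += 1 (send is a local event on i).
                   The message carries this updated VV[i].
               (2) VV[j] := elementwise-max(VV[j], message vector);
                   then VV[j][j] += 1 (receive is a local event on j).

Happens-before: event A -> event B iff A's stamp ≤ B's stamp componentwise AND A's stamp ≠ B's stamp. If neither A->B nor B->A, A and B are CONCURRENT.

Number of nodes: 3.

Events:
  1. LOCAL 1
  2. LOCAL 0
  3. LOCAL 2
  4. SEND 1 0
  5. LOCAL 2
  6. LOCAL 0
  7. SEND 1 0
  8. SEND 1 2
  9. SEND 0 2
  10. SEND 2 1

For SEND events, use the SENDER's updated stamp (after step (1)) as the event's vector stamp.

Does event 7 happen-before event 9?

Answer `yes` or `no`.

Answer: yes

Derivation:
Initial: VV[0]=[0, 0, 0]
Initial: VV[1]=[0, 0, 0]
Initial: VV[2]=[0, 0, 0]
Event 1: LOCAL 1: VV[1][1]++ -> VV[1]=[0, 1, 0]
Event 2: LOCAL 0: VV[0][0]++ -> VV[0]=[1, 0, 0]
Event 3: LOCAL 2: VV[2][2]++ -> VV[2]=[0, 0, 1]
Event 4: SEND 1->0: VV[1][1]++ -> VV[1]=[0, 2, 0], msg_vec=[0, 2, 0]; VV[0]=max(VV[0],msg_vec) then VV[0][0]++ -> VV[0]=[2, 2, 0]
Event 5: LOCAL 2: VV[2][2]++ -> VV[2]=[0, 0, 2]
Event 6: LOCAL 0: VV[0][0]++ -> VV[0]=[3, 2, 0]
Event 7: SEND 1->0: VV[1][1]++ -> VV[1]=[0, 3, 0], msg_vec=[0, 3, 0]; VV[0]=max(VV[0],msg_vec) then VV[0][0]++ -> VV[0]=[4, 3, 0]
Event 8: SEND 1->2: VV[1][1]++ -> VV[1]=[0, 4, 0], msg_vec=[0, 4, 0]; VV[2]=max(VV[2],msg_vec) then VV[2][2]++ -> VV[2]=[0, 4, 3]
Event 9: SEND 0->2: VV[0][0]++ -> VV[0]=[5, 3, 0], msg_vec=[5, 3, 0]; VV[2]=max(VV[2],msg_vec) then VV[2][2]++ -> VV[2]=[5, 4, 4]
Event 10: SEND 2->1: VV[2][2]++ -> VV[2]=[5, 4, 5], msg_vec=[5, 4, 5]; VV[1]=max(VV[1],msg_vec) then VV[1][1]++ -> VV[1]=[5, 5, 5]
Event 7 stamp: [0, 3, 0]
Event 9 stamp: [5, 3, 0]
[0, 3, 0] <= [5, 3, 0]? True. Equal? False. Happens-before: True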